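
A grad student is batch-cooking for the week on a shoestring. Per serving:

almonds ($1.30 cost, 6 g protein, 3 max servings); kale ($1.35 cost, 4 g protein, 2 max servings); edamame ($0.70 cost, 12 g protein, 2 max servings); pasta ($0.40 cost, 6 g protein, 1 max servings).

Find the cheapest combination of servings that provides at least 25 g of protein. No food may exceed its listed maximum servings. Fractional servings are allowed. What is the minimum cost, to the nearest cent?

Cost per g of protein: edamame $0.0583, pasta $0.0667, almonds $0.2167, kale $0.3375.
Take 2 servings of edamame: +24.0 g protein for $1.40 (total $1.40, still need 1.0 g).
Take 0.1667 servings of pasta: +1.0 g protein for $0.07 (total $1.47, still need 0.0 g).
Filling from the cheapest source first is optimal under one linear minimum: $1.47.

$1.47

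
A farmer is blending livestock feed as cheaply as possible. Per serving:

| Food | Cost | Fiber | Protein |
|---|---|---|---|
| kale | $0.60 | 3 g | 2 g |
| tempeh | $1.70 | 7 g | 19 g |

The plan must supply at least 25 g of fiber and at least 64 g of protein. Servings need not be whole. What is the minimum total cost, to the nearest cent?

$5.99

Two binding constraints pin down two serving amounts, so the optimal mix uses at most two foods. The candidates are each food alone (scaled to the tighter of fiber/protein) and each pair with both constraints tight.
kale only: max(25/3, 64/2) = 32 servings → $19.20.
tempeh only: max(25/7, 64/19) = 3.571 servings → $6.07.
kale + tempeh with both tight: 0.6279 servings and 3.302 servings → $5.99.
So the least-cost plan costs $5.99.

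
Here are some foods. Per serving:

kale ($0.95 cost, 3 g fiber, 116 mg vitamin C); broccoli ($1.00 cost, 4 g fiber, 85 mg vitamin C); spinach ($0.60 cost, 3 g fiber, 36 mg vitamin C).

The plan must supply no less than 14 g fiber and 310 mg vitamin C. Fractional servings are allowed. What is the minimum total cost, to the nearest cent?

For a min-cost LP with two ≥-constraints, a basic feasible solution has at most two positive variables.
kale only: max(14/3, 310/116) = 4.667 servings → $4.43.
broccoli only: max(14/4, 310/85) = 3.647 servings → $3.65.
spinach only: max(14/3, 310/36) = 8.611 servings → $5.17.
kale + broccoli with both tight: 0.2392 servings and 3.321 servings → $3.55.
kale + spinach with both tight: 1.775 servings and 2.892 servings → $3.42.
broccoli + spinach: the both-tight solution has a negative serving — not a feasible corner.
Cheapest feasible corner: $3.42.

$3.42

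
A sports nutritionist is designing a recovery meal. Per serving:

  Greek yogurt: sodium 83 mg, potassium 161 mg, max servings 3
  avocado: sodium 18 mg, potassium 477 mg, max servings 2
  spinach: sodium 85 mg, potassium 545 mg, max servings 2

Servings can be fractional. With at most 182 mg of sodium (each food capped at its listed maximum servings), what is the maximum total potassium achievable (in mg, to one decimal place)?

1890.1 mg

Potassium per mg sodium: avocado 26.5, spinach 6.412, Greek yogurt 1.94.
Take 2 servings of avocado: uses 36 mg sodium, +954.0 mg potassium (running total 954.0 mg).
Take 1.718 servings of spinach: uses 146 mg sodium, +936.1 mg potassium (running total 1890.1 mg).
Filling greedily by potassium-per-mg sodium is optimal for one linear limit, giving 1890.1 mg.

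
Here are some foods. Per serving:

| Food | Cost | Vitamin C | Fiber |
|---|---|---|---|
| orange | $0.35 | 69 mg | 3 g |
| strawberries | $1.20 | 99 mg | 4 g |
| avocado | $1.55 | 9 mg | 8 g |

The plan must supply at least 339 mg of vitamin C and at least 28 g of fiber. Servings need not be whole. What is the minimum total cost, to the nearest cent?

For a min-cost LP with two ≥-constraints, a basic feasible solution has at most two positive variables.
orange only: max(339/69, 28/3) = 9.333 servings → $3.27.
strawberries only: max(339/99, 28/4) = 7 servings → $8.40.
avocado only: max(339/9, 28/8) = 37.67 servings → $58.38.
orange + strawberries with both targets exact would need a negative amount; discard.
orange + avocado with both tight: 4.686 servings and 1.743 servings → $4.34.
strawberries + avocado with both tight: 3.254 servings and 1.873 servings → $6.81.
Cheapest feasible corner: $3.27.

$3.27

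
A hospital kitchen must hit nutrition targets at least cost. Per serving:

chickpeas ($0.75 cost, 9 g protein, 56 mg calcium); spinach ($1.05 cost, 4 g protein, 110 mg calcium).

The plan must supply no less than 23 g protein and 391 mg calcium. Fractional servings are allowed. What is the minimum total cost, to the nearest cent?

Compare the cost at each extreme point of the feasible region.
chickpeas only: max(23/9, 391/56) = 6.982 servings → $5.24.
spinach only: max(23/4, 391/110) = 5.75 servings → $6.04.
chickpeas + spinach with both tight: 1.261 servings and 2.913 servings → $4.00.
Cheapest feasible corner: $4.00.

$4.00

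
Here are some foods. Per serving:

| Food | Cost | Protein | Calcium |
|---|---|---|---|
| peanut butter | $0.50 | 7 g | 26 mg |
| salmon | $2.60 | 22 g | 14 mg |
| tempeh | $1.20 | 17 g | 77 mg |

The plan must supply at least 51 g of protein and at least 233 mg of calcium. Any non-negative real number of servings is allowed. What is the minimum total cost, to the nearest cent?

$3.63

Minimising a linear cost over {protein ≥ 51, calcium ≥ 233, servings ≥ 0} — the optimum is at a vertex, using one or two foods.
peanut butter only: max(51/7, 233/26) = 8.962 servings → $4.48.
salmon only: max(51/22, 233/14) = 16.64 servings → $43.27.
tempeh only: max(51/17, 233/77) = 3.026 servings → $3.63.
peanut butter + salmon with both targets exact would need a negative amount; discard.
peanut butter + tempeh: the both-tight solution has a negative serving — not a feasible corner.
salmon + tempeh: intersection lies outside the first quadrant.
Cheapest feasible corner: $3.63.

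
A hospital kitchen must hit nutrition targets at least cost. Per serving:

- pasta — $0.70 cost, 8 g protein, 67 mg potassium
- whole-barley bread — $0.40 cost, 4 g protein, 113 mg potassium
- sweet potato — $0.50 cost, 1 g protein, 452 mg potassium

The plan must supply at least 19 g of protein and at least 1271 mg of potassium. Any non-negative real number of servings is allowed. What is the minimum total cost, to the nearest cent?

$2.59

pasta only: max(19/8, 1271/67) = 18.97 servings → $13.28.
whole-barley bread only: max(19/4, 1271/113) = 11.25 servings → $4.50.
sweet potato only: max(19/1, 1271/452) = 19 servings → $9.50.
pasta + whole-barley bread: the both-tight solution has a negative serving — not a feasible corner.
pasta + sweet potato with both tight: 2.062 servings and 2.506 servings → $2.70.
whole-barley bread + sweet potato with both tight: 4.317 servings and 1.733 servings → $2.59.
The minimum over all feasible corners is $2.59.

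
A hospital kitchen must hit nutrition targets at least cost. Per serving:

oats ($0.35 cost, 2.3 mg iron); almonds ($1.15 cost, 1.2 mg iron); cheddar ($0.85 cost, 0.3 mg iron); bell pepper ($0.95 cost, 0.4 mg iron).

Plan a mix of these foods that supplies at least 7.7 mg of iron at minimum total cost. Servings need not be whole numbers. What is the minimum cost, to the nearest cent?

Cost per mg of iron: oats $0.1522, almonds $0.9583, bell pepper $2.3750, cheddar $2.8333.
With no serving limits, use only oats: 7.7 mg / 2.3 mg = 3.348 servings × $0.35 = $1.17.

$1.17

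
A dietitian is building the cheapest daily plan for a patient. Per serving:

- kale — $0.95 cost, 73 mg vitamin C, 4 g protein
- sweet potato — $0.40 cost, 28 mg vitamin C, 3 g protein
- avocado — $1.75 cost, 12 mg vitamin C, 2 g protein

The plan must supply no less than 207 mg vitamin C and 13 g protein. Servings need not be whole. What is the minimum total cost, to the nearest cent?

A basic optimal solution has at most two foods positive. Try each food alone and each pair with both targets met exactly.
kale only: max(207/73, 13/4) = 3.25 servings → $3.09.
sweet potato only: max(207/28, 13/3) = 7.393 servings → $2.96.
avocado only: max(207/12, 13/2) = 17.25 servings → $30.19.
kale + sweet potato with both tight: 2.402 servings and 1.131 servings → $2.73.
kale + avocado with both tight: 2.633 servings and 1.235 servings → $4.66.
sweet potato + avocado with both targets exact would need a negative amount; discard.
The minimum over all feasible corners is $2.73.

$2.73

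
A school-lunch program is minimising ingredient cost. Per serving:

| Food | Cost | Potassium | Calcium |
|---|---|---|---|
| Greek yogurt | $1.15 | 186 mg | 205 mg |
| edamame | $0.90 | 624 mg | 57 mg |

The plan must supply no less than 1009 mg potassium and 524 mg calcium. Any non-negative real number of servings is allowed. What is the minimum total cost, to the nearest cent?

At the optimum either one food covers both requirements or two foods hit both targets exactly; no other combination can be cheaper.
Greek yogurt only: max(1009/186, 524/205) = 5.425 servings → $6.24.
edamame only: max(1009/624, 524/57) = 9.193 servings → $8.27.
Greek yogurt + edamame with both tight: 2.297 servings and 0.9323 servings → $3.48.
Cheapest feasible corner: $3.48.

$3.48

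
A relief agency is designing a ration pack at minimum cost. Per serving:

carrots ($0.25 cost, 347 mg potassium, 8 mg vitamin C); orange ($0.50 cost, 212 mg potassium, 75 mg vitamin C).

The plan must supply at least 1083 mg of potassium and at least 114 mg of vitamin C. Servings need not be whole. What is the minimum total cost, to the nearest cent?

carrots only: max(1083/347, 114/8) = 14.25 servings → $3.56.
orange only: max(1083/212, 114/75) = 5.108 servings → $2.55.
carrots + orange with both tight: 2.345 servings and 1.27 servings → $1.22.
Cheapest feasible corner: $1.22.

$1.22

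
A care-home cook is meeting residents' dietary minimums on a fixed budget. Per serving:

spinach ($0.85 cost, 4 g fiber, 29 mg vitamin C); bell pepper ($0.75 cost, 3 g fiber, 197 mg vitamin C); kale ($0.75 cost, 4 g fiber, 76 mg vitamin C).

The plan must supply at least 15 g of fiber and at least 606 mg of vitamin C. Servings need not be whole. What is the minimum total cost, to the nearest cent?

With two linear requirements the optimum uses one or two foods; enumerate the corners.
spinach only: max(15/4, 606/29) = 20.9 servings → $17.76.
bell pepper only: max(15/3, 606/197) = 5 servings → $3.75.
kale only: max(15/4, 606/76) = 7.974 servings → $5.98.
spinach + bell pepper with both tight: 1.622 servings and 2.837 servings → $3.51.
spinach + kale: intersection lies outside the first quadrant.
bell pepper + kale with both tight: 2.293 servings and 2.03 servings → $3.24.
Cheapest feasible corner: $3.24.

$3.24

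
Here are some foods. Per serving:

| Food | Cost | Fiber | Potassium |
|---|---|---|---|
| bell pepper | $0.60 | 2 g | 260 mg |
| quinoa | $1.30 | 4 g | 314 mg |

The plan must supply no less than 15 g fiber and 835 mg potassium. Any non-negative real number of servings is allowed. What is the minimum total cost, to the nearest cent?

A basic optimal solution has at most two foods positive. Try each food alone and each pair with both targets met exactly.
bell pepper only: max(15/2, 835/260) = 7.5 servings → $4.50.
quinoa only: max(15/4, 835/314) = 3.75 servings → $4.88.
bell pepper + quinoa with both targets exact would need a negative amount; discard.
Cheapest feasible corner: $4.50.

$4.50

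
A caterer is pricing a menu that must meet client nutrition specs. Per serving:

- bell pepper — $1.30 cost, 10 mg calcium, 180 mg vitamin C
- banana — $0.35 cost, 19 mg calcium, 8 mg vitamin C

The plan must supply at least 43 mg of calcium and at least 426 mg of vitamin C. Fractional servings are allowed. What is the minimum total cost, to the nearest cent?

Compare the cost at each extreme point of the feasible region.
bell pepper only: max(43/10, 426/180) = 4.3 servings → $5.59.
banana only: max(43/19, 426/8) = 53.25 servings → $18.64.
bell pepper + banana with both tight: 2.32 servings and 1.042 servings → $3.38.
The minimum over all feasible corners is $3.38.

$3.38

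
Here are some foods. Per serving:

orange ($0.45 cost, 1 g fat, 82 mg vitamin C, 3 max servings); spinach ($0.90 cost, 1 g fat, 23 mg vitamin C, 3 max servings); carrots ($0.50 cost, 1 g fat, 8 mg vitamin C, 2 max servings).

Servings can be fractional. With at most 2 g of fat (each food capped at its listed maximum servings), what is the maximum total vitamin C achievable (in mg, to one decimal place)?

164.0 mg

Vitamin C per g fat: orange 82, spinach 23, carrots 8.
Take 2 servings of orange: uses 2 g fat, +164.0 mg vitamin C (running total 164.0 mg).
Filling greedily by vitamin C-per-g fat is optimal for one linear limit, giving 164.0 mg.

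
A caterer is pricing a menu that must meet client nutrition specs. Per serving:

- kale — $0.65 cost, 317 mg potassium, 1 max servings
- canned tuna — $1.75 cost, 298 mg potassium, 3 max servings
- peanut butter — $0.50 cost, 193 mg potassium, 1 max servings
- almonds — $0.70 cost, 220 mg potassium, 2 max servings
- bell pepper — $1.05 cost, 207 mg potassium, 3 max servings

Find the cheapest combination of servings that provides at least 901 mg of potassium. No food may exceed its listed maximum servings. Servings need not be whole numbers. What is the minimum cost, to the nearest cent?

Cost per mg of potassium: kale $0.0021, peanut butter $0.0026, almonds $0.0032, bell pepper $0.0051, canned tuna $0.0059.
Take 1 serving of kale: +317.0 mg potassium for $0.65 (total $0.65, still need 584.0 mg).
Take 1 serving of peanut butter: +193.0 mg potassium for $0.50 (total $1.15, still need 391.0 mg).
Take 1.777 servings of almonds: +391.0 mg potassium for $1.24 (total $2.39, still need 0.0 mg).
Greedy by cheapest-per-mg is optimal for a single linear constraint, so the minimum cost is $2.39.

$2.39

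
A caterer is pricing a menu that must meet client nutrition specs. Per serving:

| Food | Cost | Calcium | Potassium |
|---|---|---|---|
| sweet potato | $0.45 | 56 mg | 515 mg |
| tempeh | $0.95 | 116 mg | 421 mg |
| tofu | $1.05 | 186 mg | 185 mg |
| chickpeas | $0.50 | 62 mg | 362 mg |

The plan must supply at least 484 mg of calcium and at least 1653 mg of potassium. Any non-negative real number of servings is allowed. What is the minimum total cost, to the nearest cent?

Compare the cost at each extreme point of the feasible region.
sweet potato only: max(484/56, 1653/515) = 8.643 servings → $3.89.
tempeh only: max(484/116, 1653/421) = 4.172 servings → $3.96.
tofu only: max(484/186, 1653/185) = 8.935 servings → $9.38.
chickpeas only: max(484/62, 1653/362) = 7.806 servings → $3.90.
sweet potato + tempeh: the both-tight solution has a negative serving — not a feasible corner.
sweet potato + tofu with both tight: 2.551 servings and 1.834 servings → $3.07.
sweet potato + chickpeas with both targets exact would need a negative amount; discard.
tempeh + tofu with both tight: 3.833 servings and 0.2114 servings → $3.86.
tempeh + chickpeas: intersection lies outside the first quadrant.
tofu + chickpeas with both tight: 1.302 servings and 3.901 servings → $3.32.
So the least-cost plan costs $3.07.

$3.07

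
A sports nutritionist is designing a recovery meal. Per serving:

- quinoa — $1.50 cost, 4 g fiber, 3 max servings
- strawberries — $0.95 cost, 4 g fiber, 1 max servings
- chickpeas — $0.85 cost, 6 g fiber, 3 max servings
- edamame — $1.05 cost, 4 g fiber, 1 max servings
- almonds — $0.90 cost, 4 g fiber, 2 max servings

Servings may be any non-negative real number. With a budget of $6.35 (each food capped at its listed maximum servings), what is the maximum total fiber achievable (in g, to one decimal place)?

Fiber per dollar: chickpeas 7.059, almonds 4.444, strawberries 4.211, edamame 3.81, quinoa 2.667.
Take 3 servings of chickpeas: spends $2.55, +18.0 g fiber (running total 18.0 g).
Take 2 servings of almonds: spends $1.80, +8.0 g fiber (running total 26.0 g).
Take 1 serving of strawberries: spends $0.95, +4.0 g fiber (running total 30.0 g).
Take 1 serving of edamame: spends $1.05, +4.0 g fiber (running total 34.0 g).
Greedy by best ratio exhausts the cost allowance optimally: 34.0 g.

34.0 g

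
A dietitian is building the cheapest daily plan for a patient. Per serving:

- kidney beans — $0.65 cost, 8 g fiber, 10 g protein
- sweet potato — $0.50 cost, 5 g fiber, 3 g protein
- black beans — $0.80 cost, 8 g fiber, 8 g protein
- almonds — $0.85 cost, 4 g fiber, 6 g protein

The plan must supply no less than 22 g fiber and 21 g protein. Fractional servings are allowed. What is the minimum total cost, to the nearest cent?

$1.79

Check every corner: each single food scaled to meet both minima, and each pair solved so both constraints bind.
kidney beans only: max(22/8, 21/10) = 2.75 servings → $1.79.
sweet potato only: max(22/5, 21/3) = 7 servings → $3.50.
black beans only: max(22/8, 21/8) = 2.75 servings → $2.20.
almonds only: max(22/4, 21/6) = 5.5 servings → $4.67.
kidney beans + sweet potato with both tight: 1.5 servings and 2 servings → $1.98.
kidney beans + black beans: the both-tight solution has a negative serving — not a feasible corner.
kidney beans + almonds: the both-tight solution has a negative serving — not a feasible corner.
sweet potato + black beans with both tight: 0.5 servings and 2.438 servings → $2.20.
sweet potato + almonds with both tight: 2.667 servings and 2.167 servings → $3.17.
black beans + almonds with both targets exact would need a negative amount; discard.
So the least-cost plan costs $1.79.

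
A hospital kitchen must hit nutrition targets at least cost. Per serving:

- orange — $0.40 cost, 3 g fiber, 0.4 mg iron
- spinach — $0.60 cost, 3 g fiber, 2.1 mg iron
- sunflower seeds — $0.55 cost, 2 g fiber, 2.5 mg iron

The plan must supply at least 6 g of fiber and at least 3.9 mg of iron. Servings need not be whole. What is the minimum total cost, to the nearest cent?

Check every corner: each single food scaled to meet both minima, and each pair solved so both constraints bind.
orange only: max(6/3, 3.9/0.4) = 9.75 servings → $3.90.
spinach only: max(6/3, 3.9/2.1) = 2 servings → $1.20.
sunflower seeds only: max(6/2, 3.9/2.5) = 3 servings → $1.65.
orange + spinach with both tight: 0.1765 servings and 1.824 servings → $1.16.
orange + sunflower seeds with both tight: 1.075 servings and 1.388 servings → $1.19.
spinach + sunflower seeds: the both-tight solution has a negative serving — not a feasible corner.
The minimum over all feasible corners is $1.16.

$1.16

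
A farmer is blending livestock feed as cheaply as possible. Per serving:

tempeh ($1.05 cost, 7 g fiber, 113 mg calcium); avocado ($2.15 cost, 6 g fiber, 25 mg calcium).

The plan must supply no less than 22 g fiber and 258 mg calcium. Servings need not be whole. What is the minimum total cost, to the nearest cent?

$3.30

A basic optimal solution has at most two foods positive. Try each food alone and each pair with both targets met exactly.
tempeh only: max(22/7, 258/113) = 3.143 servings → $3.30.
avocado only: max(22/6, 258/25) = 10.32 servings → $22.19.
tempeh + avocado with both tight: 1.984 servings and 1.352 servings → $4.99.
So the least-cost plan costs $3.30.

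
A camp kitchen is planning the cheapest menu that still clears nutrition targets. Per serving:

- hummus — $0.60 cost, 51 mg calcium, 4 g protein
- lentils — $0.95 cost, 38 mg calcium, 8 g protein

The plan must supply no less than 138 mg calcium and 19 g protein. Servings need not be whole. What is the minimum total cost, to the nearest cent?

$2.44

An LP optimum is at a vertex; with two nutrient constraints at most two foods are used. Check each candidate.
hummus only: max(138/51, 19/4) = 4.75 servings → $2.85.
lentils only: max(138/38, 19/8) = 3.632 servings → $3.45.
hummus + lentils with both tight: 1.492 servings and 1.629 servings → $2.44.
Cheapest feasible corner: $2.44.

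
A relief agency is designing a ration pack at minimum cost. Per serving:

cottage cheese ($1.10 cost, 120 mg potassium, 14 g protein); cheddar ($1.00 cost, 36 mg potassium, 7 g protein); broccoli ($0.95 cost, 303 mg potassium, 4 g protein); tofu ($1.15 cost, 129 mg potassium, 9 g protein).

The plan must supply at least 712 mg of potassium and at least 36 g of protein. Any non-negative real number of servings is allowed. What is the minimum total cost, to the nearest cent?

For a min-cost LP with two ≥-constraints, a basic feasible solution has at most two positive variables.
cottage cheese only: max(712/120, 36/14) = 5.933 servings → $6.53.
cheddar only: max(712/36, 36/7) = 19.78 servings → $19.78.
broccoli only: max(712/303, 36/4) = 9 servings → $8.55.
tofu only: max(712/129, 36/9) = 5.519 servings → $6.35.
cottage cheese + cheddar: the both-tight solution has a negative serving — not a feasible corner.
cottage cheese + broccoli with both tight: 2.142 servings and 1.501 servings → $3.78.
cottage cheese + tofu with both targets exact would need a negative amount; discard.
cheddar + broccoli with both tight: 4.077 servings and 1.865 servings → $5.85.
cheddar + tofu with both targets exact would need a negative amount; discard.
broccoli + tofu with both tight: 0.7978 servings and 3.645 servings → $4.95.
The minimum over all feasible corners is $3.78.

$3.78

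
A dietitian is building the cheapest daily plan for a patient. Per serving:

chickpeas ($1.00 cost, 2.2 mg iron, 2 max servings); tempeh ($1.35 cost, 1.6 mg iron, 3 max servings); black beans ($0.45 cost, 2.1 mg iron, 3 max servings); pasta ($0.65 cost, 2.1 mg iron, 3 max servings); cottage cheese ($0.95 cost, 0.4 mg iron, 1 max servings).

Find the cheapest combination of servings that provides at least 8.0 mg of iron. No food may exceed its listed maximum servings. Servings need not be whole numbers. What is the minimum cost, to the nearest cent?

$1.88

Cost per mg of iron: black beans $0.2143, pasta $0.3095, chickpeas $0.4545, tempeh $0.8438, cottage cheese $2.3750.
Take 3 servings of black beans: +6.3 mg iron for $1.35 (total $1.35, still need 1.7 mg).
Take 0.8095 servings of pasta: +1.7 mg iron for $0.53 (total $1.88, still need 0.0 mg).
Filling from the cheapest source first is optimal under one linear minimum: $1.88.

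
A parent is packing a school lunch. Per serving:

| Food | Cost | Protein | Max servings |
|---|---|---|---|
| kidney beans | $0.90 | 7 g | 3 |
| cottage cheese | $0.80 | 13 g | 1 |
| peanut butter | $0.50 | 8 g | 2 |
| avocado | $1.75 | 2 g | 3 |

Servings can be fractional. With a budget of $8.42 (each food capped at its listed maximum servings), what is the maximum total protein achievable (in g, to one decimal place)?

54.5 g

Protein per dollar: cottage cheese 16.25, peanut butter 16, kidney beans 7.778, avocado 1.143.
Take 1 serving of cottage cheese: spends $0.80, +13.0 g protein (running total 13.0 g).
Take 2 servings of peanut butter: spends $1.00, +16.0 g protein (running total 29.0 g).
Take 3 servings of kidney beans: spends $2.70, +21.0 g protein (running total 50.0 g).
Take 2.24 servings of avocado: spends $3.92, +4.5 g protein (running total 54.5 g).
Filling greedily by protein-per-dollar is optimal for one linear limit, giving 54.5 g.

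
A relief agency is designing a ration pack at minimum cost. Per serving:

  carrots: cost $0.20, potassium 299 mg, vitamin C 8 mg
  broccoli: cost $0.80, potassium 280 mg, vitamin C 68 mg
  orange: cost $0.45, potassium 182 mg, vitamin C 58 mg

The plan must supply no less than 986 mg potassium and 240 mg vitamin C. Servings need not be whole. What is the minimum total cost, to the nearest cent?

$1.98

A basic optimal solution has at most two foods positive. Try each food alone and each pair with both targets met exactly.
carrots only: max(986/299, 240/8) = 30 servings → $6.00.
broccoli only: max(986/280, 240/68) = 3.529 servings → $2.82.
orange only: max(986/182, 240/58) = 5.418 servings → $2.44.
carrots + broccoli with both targets exact would need a negative amount; discard.
carrots + orange with both tight: 0.8503 servings and 4.021 servings → $1.98.
broccoli + orange with both tight: 3.496 servings and 0.03934 servings → $2.81.
So the least-cost plan costs $1.98.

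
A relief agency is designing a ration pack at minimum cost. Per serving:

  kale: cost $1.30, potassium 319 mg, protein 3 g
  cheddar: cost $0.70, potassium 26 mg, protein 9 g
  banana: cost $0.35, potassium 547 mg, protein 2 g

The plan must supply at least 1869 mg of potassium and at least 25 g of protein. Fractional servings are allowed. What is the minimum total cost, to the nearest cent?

An LP optimum is at a vertex; with two nutrient constraints at most two foods are used. Check each candidate.
kale only: max(1869/319, 25/3) = 8.333 servings → $10.83.
cheddar only: max(1869/26, 25/9) = 71.88 servings → $50.32.
banana only: max(1869/547, 25/2) = 12.5 servings → $4.38.
kale + cheddar with both tight: 5.79 servings and 0.8478 servings → $8.12.
kale + banana with both targets exact would need a negative amount; discard.
cheddar + banana with both tight: 2.04 servings and 3.32 servings → $2.59.
The minimum over all feasible corners is $2.59.

$2.59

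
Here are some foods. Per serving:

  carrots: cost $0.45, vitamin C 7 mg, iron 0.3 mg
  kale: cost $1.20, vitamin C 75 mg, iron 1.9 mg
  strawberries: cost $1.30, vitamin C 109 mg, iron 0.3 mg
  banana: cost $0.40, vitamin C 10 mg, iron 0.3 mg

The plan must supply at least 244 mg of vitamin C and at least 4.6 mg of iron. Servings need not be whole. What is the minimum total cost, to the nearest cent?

$3.62

With two linear requirements the optimum uses one or two foods; enumerate the corners.
carrots only: max(244/7, 4.6/0.3) = 34.86 servings → $15.69.
kale only: max(244/75, 4.6/1.9) = 3.253 servings → $3.90.
strawberries only: max(244/109, 4.6/0.3) = 15.33 servings → $19.93.
banana only: max(244/10, 4.6/0.3) = 24.4 servings → $9.76.
carrots + kale: intersection lies outside the first quadrant.
carrots + strawberries with both tight: 13.99 servings and 1.34 servings → $8.04.
carrots + banana: intersection lies outside the first quadrant.
kale + strawberries with both tight: 2.32 servings and 0.6425 servings → $3.62.
kale + banana: the both-tight solution has a negative serving — not a feasible corner.
strawberries + banana with both tight: 0.9158 servings and 14.42 servings → $6.96.
The minimum over all feasible corners is $3.62.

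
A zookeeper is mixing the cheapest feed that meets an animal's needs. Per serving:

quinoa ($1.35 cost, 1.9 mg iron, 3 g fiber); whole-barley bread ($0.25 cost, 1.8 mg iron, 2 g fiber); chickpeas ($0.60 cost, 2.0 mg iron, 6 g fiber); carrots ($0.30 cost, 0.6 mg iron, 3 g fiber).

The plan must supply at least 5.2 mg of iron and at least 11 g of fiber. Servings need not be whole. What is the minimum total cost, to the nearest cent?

An LP optimum is at a vertex; with two nutrient constraints at most two foods are used. Check each candidate.
quinoa only: max(5.2/1.9, 11/3) = 3.667 servings → $4.95.
whole-barley bread only: max(5.2/1.8, 11/2) = 5.5 servings → $1.38.
chickpeas only: max(5.2/2.0, 11/6) = 2.6 servings → $1.56.
carrots only: max(5.2/0.6, 11/3) = 8.667 servings → $2.60.
quinoa + whole-barley bread with both targets exact would need a negative amount; discard.
quinoa + chickpeas with both tight: 1.704 servings and 0.9815 servings → $2.89.
quinoa + carrots with both tight: 2.308 servings and 1.359 servings → $3.52.
whole-barley bread + chickpeas with both tight: 1.353 servings and 1.382 servings → $1.17.
whole-barley bread + carrots with both tight: 2.143 servings and 2.238 servings → $1.21.
chickpeas + carrots: intersection lies outside the first quadrant.
Cheapest feasible corner: $1.17.

$1.17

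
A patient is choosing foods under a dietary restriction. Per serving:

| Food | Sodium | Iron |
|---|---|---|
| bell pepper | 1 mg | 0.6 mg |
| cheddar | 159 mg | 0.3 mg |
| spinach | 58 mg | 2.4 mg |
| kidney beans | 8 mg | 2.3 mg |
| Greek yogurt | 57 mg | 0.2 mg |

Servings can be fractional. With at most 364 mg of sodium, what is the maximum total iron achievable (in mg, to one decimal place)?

Iron per mg sodium: bell pepper 0.6, kidney beans 0.2875, spinach 0.04138, Greek yogurt 0.003509, cheddar 0.001887.
With no serving limits, spend the whole sodium allowance on bell pepper: 364 mg / 1 mg × 0.6 mg = 218.4 mg.

218.4 mg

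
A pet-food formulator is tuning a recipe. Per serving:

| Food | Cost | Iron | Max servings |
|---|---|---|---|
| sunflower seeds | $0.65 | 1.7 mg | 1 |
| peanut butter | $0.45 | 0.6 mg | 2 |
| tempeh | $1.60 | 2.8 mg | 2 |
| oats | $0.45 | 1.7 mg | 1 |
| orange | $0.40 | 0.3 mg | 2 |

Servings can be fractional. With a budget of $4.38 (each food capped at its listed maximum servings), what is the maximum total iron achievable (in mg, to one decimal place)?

9.1 mg

Iron per dollar: oats 3.778, sunflower seeds 2.615, tempeh 1.75, peanut butter 1.333, orange 0.75.
Take 1 serving of oats: spends $0.45, +1.7 mg iron (running total 1.7 mg).
Take 1 serving of sunflower seeds: spends $0.65, +1.7 mg iron (running total 3.4 mg).
Take 2 servings of tempeh: spends $3.20, +5.6 mg iron (running total 9.0 mg).
Take 0.1778 servings of peanut butter: spends $0.08, +0.1 mg iron (running total 9.1 mg).
Greedy by best ratio exhausts the cost allowance optimally: 9.1 mg.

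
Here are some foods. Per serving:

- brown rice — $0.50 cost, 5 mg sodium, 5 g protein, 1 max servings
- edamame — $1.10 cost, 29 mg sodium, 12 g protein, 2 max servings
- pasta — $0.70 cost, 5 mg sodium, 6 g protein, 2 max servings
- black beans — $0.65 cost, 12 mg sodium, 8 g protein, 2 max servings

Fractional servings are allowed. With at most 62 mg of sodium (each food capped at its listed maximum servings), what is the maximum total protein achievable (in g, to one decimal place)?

42.5 g

Protein per mg sodium: pasta 1.2, brown rice 1, black beans 0.6667, edamame 0.4138.
Take 2 servings of pasta: uses 10 mg sodium, +12.0 g protein (running total 12.0 g).
Take 1 serving of brown rice: uses 5 mg sodium, +5.0 g protein (running total 17.0 g).
Take 2 servings of black beans: uses 24 mg sodium, +16.0 g protein (running total 33.0 g).
Take 0.7931 servings of edamame: uses 23 mg sodium, +9.5 g protein (running total 42.5 g).
Greedy by best ratio exhausts the sodium allowance optimally: 42.5 g.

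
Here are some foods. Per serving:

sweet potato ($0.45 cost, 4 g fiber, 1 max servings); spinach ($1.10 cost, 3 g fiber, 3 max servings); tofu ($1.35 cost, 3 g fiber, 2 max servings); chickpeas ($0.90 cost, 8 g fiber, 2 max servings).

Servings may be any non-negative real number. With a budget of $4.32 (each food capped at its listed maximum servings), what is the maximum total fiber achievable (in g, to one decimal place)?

Fiber per dollar: sweet potato 8.889, chickpeas 8.889, spinach 2.727, tofu 2.222.
Take 1 serving of sweet potato: spends $0.45, +4.0 g fiber (running total 4.0 g).
Take 2 servings of chickpeas: spends $1.80, +16.0 g fiber (running total 20.0 g).
Take 1.882 servings of spinach: spends $2.07, +5.6 g fiber (running total 25.6 g).
Filling greedily by fiber-per-dollar is optimal for one linear limit, giving 25.6 g.

25.6 g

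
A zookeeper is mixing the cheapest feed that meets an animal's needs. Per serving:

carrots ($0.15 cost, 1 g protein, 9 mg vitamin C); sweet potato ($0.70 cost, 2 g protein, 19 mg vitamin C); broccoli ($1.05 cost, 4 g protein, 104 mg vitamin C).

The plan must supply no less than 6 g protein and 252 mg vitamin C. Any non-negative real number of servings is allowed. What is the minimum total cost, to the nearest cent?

$2.54

Two binding constraints pin down two serving amounts, so the optimal mix uses at most two foods. The candidates are each food alone (scaled to the tighter of protein/vitamin C) and each pair with both constraints tight.
carrots only: max(6/1, 252/9) = 28 servings → $4.20.
sweet potato only: max(6/2, 252/19) = 13.26 servings → $9.28.
broccoli only: max(6/4, 252/104) = 2.423 servings → $2.54.
carrots + sweet potato with both targets exact would need a negative amount; discard.
carrots + broccoli with both targets exact would need a negative amount; discard.
sweet potato + broccoli: the both-tight solution has a negative serving — not a feasible corner.
Cheapest feasible corner: $2.54.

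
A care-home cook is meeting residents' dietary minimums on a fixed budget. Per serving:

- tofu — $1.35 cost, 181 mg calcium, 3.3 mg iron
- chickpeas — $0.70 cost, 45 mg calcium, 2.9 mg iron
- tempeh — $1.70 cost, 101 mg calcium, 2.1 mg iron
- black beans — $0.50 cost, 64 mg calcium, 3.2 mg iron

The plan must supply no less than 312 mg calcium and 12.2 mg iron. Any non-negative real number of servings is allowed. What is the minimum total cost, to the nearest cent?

$2.40

tofu only: max(312/181, 12.2/3.3) = 3.697 servings → $4.99.
chickpeas only: max(312/45, 12.2/2.9) = 6.933 servings → $4.85.
tempeh only: max(312/101, 12.2/2.1) = 5.81 servings → $9.88.
black beans only: max(312/64, 12.2/3.2) = 4.875 servings → $2.44.
tofu + chickpeas with both tight: 0.9453 servings and 3.131 servings → $3.47.
tofu + tempeh with both targets exact would need a negative amount; discard.
tofu + black beans with both tight: 0.5913 servings and 3.203 servings → $2.40.
chickpeas + tempeh with both tight: 2.908 servings and 1.793 servings → $5.08.
chickpeas + black beans: the both-tight solution has a negative serving — not a feasible corner.
tempeh + black beans with both tight: 1.153 servings and 3.056 servings → $3.49.
Cheapest feasible corner: $2.40.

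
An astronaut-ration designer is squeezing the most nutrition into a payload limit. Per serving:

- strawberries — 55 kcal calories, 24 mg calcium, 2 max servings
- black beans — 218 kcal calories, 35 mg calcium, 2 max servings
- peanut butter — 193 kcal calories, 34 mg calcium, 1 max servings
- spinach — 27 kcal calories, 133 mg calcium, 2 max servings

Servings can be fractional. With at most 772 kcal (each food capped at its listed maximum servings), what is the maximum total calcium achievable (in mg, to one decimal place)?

414.6 mg

Calcium per kcal: spinach 4.926, strawberries 0.4364, peanut butter 0.1762, black beans 0.1606.
Take 2 servings of spinach: uses 54 kcal, +266.0 mg calcium (running total 266.0 mg).
Take 2 servings of strawberries: uses 110 kcal, +48.0 mg calcium (running total 314.0 mg).
Take 1 serving of peanut butter: uses 193 kcal, +34.0 mg calcium (running total 348.0 mg).
Take 1.904 servings of black beans: uses 415 kcal, +66.6 mg calcium (running total 414.6 mg).
Filling greedily by calcium-per-kcal is optimal for one linear limit, giving 414.6 mg.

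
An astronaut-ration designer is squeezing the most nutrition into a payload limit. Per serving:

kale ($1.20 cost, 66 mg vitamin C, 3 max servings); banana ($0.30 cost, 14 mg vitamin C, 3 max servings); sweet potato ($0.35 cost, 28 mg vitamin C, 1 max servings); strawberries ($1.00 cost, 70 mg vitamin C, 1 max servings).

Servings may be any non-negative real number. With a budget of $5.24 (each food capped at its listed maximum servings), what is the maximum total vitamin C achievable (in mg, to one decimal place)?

Vitamin C per dollar: sweet potato 80, strawberries 70, kale 55, banana 46.67.
Take 1 serving of sweet potato: spends $0.35, +28.0 mg vitamin C (running total 28.0 mg).
Take 1 serving of strawberries: spends $1.00, +70.0 mg vitamin C (running total 98.0 mg).
Take 3 servings of kale: spends $3.60, +198.0 mg vitamin C (running total 296.0 mg).
Take 0.9667 servings of banana: spends $0.29, +13.5 mg vitamin C (running total 309.5 mg).
Greedy by best ratio exhausts the cost allowance optimally: 309.5 mg.

309.5 mg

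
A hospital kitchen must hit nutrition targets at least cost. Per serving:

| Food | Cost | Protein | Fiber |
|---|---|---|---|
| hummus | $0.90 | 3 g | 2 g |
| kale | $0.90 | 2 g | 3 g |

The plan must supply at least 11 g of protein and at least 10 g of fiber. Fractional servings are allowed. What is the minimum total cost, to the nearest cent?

hummus only: max(11/3, 10/2) = 5 servings → $4.50.
kale only: max(11/2, 10/3) = 5.5 servings → $4.95.
hummus + kale with both tight: 2.6 servings and 1.6 servings → $3.78.
Cheapest feasible corner: $3.78.

$3.78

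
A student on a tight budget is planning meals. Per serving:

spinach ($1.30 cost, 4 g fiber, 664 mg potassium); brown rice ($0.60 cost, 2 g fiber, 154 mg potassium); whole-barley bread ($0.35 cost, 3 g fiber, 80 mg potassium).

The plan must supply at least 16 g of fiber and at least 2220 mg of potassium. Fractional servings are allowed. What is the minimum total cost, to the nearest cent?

At the optimum either one food covers both requirements or two foods hit both targets exactly; no other combination can be cheaper.
spinach only: max(16/4, 2220/664) = 4 servings → $5.20.
brown rice only: max(16/2, 2220/154) = 14.42 servings → $8.65.
whole-barley bread only: max(16/3, 2220/80) = 27.75 servings → $9.71.
spinach + brown rice with both tight: 2.775 servings and 2.449 servings → $5.08.
spinach + whole-barley bread with both tight: 3.218 servings and 1.043 servings → $4.55.
brown rice + whole-barley bread with both targets exact would need a negative amount; discard.
Cheapest feasible corner: $4.55.

$4.55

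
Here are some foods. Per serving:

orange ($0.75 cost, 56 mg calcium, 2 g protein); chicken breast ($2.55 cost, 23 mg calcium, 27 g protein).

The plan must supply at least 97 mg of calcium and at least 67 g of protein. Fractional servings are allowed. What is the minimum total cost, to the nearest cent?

Two binding constraints pin down two serving amounts, so the optimal mix uses at most two foods. The candidates are each food alone (scaled to the tighter of calcium/protein) and each pair with both constraints tight.
orange only: max(97/56, 67/2) = 33.5 servings → $25.12.
chicken breast only: max(97/23, 67/27) = 4.217 servings → $10.75.
orange + chicken breast with both tight: 0.7353 servings and 2.427 servings → $6.74.
Cheapest feasible corner: $6.74.

$6.74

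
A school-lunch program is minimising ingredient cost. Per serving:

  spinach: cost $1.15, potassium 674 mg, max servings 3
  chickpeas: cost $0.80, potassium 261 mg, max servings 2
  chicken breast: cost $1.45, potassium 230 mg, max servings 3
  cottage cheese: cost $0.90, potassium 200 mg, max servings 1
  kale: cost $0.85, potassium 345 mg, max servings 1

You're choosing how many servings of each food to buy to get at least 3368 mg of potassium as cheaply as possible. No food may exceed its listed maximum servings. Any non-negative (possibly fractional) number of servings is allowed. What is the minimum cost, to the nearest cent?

Cost per mg of potassium: spinach $0.0017, kale $0.0025, chickpeas $0.0031, cottage cheese $0.0045, chicken breast $0.0063.
Take 3 servings of spinach: +2022.0 mg potassium for $3.45 (total $3.45, still need 1346.0 mg).
Take 1 serving of kale: +345.0 mg potassium for $0.85 (total $4.30, still need 1001.0 mg).
Take 2 servings of chickpeas: +522.0 mg potassium for $1.60 (total $5.90, still need 479.0 mg).
Take 1 serving of cottage cheese: +200.0 mg potassium for $0.90 (total $6.80, still need 279.0 mg).
Take 1.213 servings of chicken breast: +279.0 mg potassium for $1.76 (total $8.56, still need 0.0 mg).
Greedy by cheapest-per-mg is optimal for a single linear constraint, so the minimum cost is $8.56.

$8.56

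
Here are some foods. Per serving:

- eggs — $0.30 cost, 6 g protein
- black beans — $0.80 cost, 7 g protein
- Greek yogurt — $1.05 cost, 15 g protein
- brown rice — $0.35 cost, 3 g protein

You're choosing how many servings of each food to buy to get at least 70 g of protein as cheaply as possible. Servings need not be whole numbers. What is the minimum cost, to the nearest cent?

$3.50

Cost per g of protein: eggs $0.0500, Greek yogurt $0.0700, black beans $0.1143, brown rice $0.1167.
With no serving limits, use only eggs: 70 g / 6 g = 11.67 servings × $0.30 = $3.50.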